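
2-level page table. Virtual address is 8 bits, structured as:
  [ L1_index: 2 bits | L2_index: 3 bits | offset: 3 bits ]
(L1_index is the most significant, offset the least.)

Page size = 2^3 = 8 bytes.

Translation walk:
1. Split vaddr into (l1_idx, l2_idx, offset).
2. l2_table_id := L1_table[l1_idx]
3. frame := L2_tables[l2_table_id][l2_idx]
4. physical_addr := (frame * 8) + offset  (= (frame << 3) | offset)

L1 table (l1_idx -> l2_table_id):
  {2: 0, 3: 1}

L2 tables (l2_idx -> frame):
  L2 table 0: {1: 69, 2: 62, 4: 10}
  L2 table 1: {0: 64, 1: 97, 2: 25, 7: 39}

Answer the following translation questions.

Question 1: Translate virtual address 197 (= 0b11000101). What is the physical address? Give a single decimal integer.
vaddr = 197 = 0b11000101
Split: l1_idx=3, l2_idx=0, offset=5
L1[3] = 1
L2[1][0] = 64
paddr = 64 * 8 + 5 = 517

Answer: 517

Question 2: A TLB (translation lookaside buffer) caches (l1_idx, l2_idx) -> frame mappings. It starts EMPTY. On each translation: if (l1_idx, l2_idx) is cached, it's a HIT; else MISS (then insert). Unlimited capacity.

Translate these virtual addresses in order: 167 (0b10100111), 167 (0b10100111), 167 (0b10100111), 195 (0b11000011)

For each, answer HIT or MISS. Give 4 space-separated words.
vaddr=167: (2,4) not in TLB -> MISS, insert
vaddr=167: (2,4) in TLB -> HIT
vaddr=167: (2,4) in TLB -> HIT
vaddr=195: (3,0) not in TLB -> MISS, insert

Answer: MISS HIT HIT MISS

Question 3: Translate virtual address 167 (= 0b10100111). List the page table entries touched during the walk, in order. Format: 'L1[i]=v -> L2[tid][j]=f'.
vaddr = 167 = 0b10100111
Split: l1_idx=2, l2_idx=4, offset=7

Answer: L1[2]=0 -> L2[0][4]=10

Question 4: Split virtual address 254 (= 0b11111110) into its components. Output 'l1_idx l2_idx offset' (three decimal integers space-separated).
vaddr = 254 = 0b11111110
  top 2 bits -> l1_idx = 3
  next 3 bits -> l2_idx = 7
  bottom 3 bits -> offset = 6

Answer: 3 7 6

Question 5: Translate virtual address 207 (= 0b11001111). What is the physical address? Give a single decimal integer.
vaddr = 207 = 0b11001111
Split: l1_idx=3, l2_idx=1, offset=7
L1[3] = 1
L2[1][1] = 97
paddr = 97 * 8 + 7 = 783

Answer: 783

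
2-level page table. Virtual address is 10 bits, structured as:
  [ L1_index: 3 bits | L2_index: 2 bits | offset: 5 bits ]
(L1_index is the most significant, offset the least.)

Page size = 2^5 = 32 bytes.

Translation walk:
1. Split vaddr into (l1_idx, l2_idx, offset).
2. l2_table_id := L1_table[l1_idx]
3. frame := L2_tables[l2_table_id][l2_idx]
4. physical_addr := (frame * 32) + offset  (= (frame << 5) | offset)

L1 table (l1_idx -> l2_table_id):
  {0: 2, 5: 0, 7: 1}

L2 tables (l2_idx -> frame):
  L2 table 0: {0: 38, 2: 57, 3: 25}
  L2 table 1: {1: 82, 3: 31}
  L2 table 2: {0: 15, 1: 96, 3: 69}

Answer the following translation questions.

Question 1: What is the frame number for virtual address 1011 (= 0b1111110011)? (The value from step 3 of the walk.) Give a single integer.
vaddr = 1011: l1_idx=7, l2_idx=3
L1[7] = 1; L2[1][3] = 31

Answer: 31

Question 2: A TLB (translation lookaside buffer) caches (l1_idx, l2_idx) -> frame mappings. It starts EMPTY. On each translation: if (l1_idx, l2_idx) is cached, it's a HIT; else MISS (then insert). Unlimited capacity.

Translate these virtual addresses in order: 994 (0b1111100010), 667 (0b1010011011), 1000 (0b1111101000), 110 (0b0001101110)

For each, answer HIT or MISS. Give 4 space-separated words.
Answer: MISS MISS HIT MISS

Derivation:
vaddr=994: (7,3) not in TLB -> MISS, insert
vaddr=667: (5,0) not in TLB -> MISS, insert
vaddr=1000: (7,3) in TLB -> HIT
vaddr=110: (0,3) not in TLB -> MISS, insert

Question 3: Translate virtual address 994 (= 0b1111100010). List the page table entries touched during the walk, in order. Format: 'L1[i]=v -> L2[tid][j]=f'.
Answer: L1[7]=1 -> L2[1][3]=31

Derivation:
vaddr = 994 = 0b1111100010
Split: l1_idx=7, l2_idx=3, offset=2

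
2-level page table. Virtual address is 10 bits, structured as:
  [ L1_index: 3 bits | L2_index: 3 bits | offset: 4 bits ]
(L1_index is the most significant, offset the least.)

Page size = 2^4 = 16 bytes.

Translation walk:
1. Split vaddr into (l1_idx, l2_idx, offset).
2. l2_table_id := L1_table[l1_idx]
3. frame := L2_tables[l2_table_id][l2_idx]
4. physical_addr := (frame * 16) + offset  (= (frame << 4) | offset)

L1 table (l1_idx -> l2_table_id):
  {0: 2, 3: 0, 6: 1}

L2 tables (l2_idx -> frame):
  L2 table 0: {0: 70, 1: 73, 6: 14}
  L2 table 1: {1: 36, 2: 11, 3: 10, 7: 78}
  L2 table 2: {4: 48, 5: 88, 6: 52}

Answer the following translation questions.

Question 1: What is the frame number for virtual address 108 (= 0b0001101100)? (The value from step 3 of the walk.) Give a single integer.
vaddr = 108: l1_idx=0, l2_idx=6
L1[0] = 2; L2[2][6] = 52

Answer: 52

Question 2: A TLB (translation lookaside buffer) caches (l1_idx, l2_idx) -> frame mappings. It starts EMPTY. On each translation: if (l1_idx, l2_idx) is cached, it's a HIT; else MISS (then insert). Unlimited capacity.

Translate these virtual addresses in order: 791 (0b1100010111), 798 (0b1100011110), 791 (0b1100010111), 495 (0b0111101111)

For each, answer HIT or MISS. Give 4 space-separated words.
vaddr=791: (6,1) not in TLB -> MISS, insert
vaddr=798: (6,1) in TLB -> HIT
vaddr=791: (6,1) in TLB -> HIT
vaddr=495: (3,6) not in TLB -> MISS, insert

Answer: MISS HIT HIT MISS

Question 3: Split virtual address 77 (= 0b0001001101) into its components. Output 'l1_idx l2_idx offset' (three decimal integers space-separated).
Answer: 0 4 13

Derivation:
vaddr = 77 = 0b0001001101
  top 3 bits -> l1_idx = 0
  next 3 bits -> l2_idx = 4
  bottom 4 bits -> offset = 13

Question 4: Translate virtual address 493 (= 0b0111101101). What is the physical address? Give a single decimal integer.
vaddr = 493 = 0b0111101101
Split: l1_idx=3, l2_idx=6, offset=13
L1[3] = 0
L2[0][6] = 14
paddr = 14 * 16 + 13 = 237

Answer: 237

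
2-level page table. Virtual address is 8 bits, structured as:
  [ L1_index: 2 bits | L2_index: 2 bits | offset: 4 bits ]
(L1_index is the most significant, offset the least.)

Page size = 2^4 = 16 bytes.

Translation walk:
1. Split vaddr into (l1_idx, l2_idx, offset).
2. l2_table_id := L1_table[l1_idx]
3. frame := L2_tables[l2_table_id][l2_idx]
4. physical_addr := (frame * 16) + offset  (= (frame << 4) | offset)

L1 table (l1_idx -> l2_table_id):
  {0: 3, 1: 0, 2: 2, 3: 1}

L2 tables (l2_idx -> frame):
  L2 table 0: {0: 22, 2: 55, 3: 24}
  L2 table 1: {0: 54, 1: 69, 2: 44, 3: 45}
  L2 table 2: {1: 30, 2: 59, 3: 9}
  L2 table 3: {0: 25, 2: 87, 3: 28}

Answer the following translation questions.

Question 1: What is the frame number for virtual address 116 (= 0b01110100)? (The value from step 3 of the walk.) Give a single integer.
vaddr = 116: l1_idx=1, l2_idx=3
L1[1] = 0; L2[0][3] = 24

Answer: 24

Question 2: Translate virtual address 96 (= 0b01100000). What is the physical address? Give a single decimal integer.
vaddr = 96 = 0b01100000
Split: l1_idx=1, l2_idx=2, offset=0
L1[1] = 0
L2[0][2] = 55
paddr = 55 * 16 + 0 = 880

Answer: 880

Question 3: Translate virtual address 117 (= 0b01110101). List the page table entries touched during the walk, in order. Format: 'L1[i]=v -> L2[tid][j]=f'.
vaddr = 117 = 0b01110101
Split: l1_idx=1, l2_idx=3, offset=5

Answer: L1[1]=0 -> L2[0][3]=24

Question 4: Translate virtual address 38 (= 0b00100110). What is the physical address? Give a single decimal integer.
Answer: 1398

Derivation:
vaddr = 38 = 0b00100110
Split: l1_idx=0, l2_idx=2, offset=6
L1[0] = 3
L2[3][2] = 87
paddr = 87 * 16 + 6 = 1398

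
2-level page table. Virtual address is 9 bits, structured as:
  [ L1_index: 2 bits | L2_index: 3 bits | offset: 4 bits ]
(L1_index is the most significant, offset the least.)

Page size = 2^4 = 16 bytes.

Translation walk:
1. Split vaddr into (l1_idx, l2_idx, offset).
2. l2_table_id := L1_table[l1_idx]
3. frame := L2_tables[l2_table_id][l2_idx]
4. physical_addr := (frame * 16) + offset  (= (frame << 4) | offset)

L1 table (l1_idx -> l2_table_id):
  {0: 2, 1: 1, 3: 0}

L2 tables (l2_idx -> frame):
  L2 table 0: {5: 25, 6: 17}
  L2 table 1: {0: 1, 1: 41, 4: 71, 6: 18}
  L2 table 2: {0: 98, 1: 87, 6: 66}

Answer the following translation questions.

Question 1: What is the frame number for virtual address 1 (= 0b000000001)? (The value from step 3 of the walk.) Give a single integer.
Answer: 98

Derivation:
vaddr = 1: l1_idx=0, l2_idx=0
L1[0] = 2; L2[2][0] = 98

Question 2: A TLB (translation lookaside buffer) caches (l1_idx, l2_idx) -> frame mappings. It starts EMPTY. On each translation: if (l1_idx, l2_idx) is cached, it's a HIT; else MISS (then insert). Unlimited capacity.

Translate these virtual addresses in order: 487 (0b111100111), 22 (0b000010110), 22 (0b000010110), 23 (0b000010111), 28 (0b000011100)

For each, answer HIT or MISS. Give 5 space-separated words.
Answer: MISS MISS HIT HIT HIT

Derivation:
vaddr=487: (3,6) not in TLB -> MISS, insert
vaddr=22: (0,1) not in TLB -> MISS, insert
vaddr=22: (0,1) in TLB -> HIT
vaddr=23: (0,1) in TLB -> HIT
vaddr=28: (0,1) in TLB -> HIT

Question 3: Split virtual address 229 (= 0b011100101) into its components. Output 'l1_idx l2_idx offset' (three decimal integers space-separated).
vaddr = 229 = 0b011100101
  top 2 bits -> l1_idx = 1
  next 3 bits -> l2_idx = 6
  bottom 4 bits -> offset = 5

Answer: 1 6 5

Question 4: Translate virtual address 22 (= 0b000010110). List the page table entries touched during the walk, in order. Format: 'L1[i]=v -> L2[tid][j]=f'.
Answer: L1[0]=2 -> L2[2][1]=87

Derivation:
vaddr = 22 = 0b000010110
Split: l1_idx=0, l2_idx=1, offset=6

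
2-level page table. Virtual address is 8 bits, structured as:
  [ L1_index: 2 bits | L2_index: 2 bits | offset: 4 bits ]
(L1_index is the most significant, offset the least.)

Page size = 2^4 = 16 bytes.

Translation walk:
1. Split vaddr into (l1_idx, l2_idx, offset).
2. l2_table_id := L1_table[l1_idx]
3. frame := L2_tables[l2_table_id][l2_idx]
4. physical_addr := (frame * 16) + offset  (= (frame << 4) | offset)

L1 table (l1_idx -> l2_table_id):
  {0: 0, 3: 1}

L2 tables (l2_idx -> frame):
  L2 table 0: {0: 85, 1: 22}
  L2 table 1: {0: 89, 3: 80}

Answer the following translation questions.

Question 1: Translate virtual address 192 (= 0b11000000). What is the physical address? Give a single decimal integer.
vaddr = 192 = 0b11000000
Split: l1_idx=3, l2_idx=0, offset=0
L1[3] = 1
L2[1][0] = 89
paddr = 89 * 16 + 0 = 1424

Answer: 1424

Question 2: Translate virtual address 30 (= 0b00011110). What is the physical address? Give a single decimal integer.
Answer: 366

Derivation:
vaddr = 30 = 0b00011110
Split: l1_idx=0, l2_idx=1, offset=14
L1[0] = 0
L2[0][1] = 22
paddr = 22 * 16 + 14 = 366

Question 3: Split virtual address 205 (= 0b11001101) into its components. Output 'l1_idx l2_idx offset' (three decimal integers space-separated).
Answer: 3 0 13

Derivation:
vaddr = 205 = 0b11001101
  top 2 bits -> l1_idx = 3
  next 2 bits -> l2_idx = 0
  bottom 4 bits -> offset = 13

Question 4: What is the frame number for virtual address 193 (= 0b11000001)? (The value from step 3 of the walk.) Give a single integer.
vaddr = 193: l1_idx=3, l2_idx=0
L1[3] = 1; L2[1][0] = 89

Answer: 89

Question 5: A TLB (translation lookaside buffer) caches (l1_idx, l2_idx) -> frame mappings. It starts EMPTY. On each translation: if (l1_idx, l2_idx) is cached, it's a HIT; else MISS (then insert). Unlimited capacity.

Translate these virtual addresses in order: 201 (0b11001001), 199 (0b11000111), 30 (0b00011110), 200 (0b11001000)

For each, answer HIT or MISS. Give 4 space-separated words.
vaddr=201: (3,0) not in TLB -> MISS, insert
vaddr=199: (3,0) in TLB -> HIT
vaddr=30: (0,1) not in TLB -> MISS, insert
vaddr=200: (3,0) in TLB -> HIT

Answer: MISS HIT MISS HIT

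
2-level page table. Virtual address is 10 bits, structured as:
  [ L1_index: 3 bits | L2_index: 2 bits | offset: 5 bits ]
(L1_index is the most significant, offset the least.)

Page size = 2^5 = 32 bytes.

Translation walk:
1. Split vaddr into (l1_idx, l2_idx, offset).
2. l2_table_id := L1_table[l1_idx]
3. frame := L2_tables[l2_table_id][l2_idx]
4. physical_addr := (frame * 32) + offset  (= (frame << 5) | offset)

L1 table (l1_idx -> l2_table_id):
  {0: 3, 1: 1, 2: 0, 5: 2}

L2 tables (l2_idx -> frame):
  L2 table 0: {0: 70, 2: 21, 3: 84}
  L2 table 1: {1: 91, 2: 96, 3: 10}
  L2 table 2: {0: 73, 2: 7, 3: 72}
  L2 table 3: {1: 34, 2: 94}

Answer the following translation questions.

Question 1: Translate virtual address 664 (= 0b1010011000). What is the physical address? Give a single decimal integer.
Answer: 2360

Derivation:
vaddr = 664 = 0b1010011000
Split: l1_idx=5, l2_idx=0, offset=24
L1[5] = 2
L2[2][0] = 73
paddr = 73 * 32 + 24 = 2360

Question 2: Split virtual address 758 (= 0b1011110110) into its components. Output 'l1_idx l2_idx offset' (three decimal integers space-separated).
Answer: 5 3 22

Derivation:
vaddr = 758 = 0b1011110110
  top 3 bits -> l1_idx = 5
  next 2 bits -> l2_idx = 3
  bottom 5 bits -> offset = 22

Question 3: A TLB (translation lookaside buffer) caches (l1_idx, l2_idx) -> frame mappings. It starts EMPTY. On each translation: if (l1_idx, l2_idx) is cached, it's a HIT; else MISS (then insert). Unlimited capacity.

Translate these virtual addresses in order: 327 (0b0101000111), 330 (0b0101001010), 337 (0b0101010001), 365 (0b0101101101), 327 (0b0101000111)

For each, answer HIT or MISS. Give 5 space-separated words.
Answer: MISS HIT HIT MISS HIT

Derivation:
vaddr=327: (2,2) not in TLB -> MISS, insert
vaddr=330: (2,2) in TLB -> HIT
vaddr=337: (2,2) in TLB -> HIT
vaddr=365: (2,3) not in TLB -> MISS, insert
vaddr=327: (2,2) in TLB -> HIT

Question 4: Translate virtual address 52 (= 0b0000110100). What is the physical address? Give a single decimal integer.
Answer: 1108

Derivation:
vaddr = 52 = 0b0000110100
Split: l1_idx=0, l2_idx=1, offset=20
L1[0] = 3
L2[3][1] = 34
paddr = 34 * 32 + 20 = 1108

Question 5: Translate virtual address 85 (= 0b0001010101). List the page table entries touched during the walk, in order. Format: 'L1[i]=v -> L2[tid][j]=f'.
vaddr = 85 = 0b0001010101
Split: l1_idx=0, l2_idx=2, offset=21

Answer: L1[0]=3 -> L2[3][2]=94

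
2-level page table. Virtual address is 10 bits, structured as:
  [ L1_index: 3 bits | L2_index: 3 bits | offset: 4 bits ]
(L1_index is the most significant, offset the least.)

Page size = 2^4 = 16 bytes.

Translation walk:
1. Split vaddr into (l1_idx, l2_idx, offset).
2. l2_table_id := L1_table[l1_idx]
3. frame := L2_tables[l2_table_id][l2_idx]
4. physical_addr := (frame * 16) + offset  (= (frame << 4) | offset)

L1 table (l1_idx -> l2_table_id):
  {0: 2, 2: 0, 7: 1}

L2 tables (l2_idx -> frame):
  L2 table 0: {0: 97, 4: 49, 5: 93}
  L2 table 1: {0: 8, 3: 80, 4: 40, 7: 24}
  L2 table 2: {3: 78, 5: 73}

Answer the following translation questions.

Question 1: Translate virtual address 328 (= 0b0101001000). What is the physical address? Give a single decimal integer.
vaddr = 328 = 0b0101001000
Split: l1_idx=2, l2_idx=4, offset=8
L1[2] = 0
L2[0][4] = 49
paddr = 49 * 16 + 8 = 792

Answer: 792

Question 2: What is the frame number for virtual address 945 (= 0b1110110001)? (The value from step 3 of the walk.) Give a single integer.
Answer: 80

Derivation:
vaddr = 945: l1_idx=7, l2_idx=3
L1[7] = 1; L2[1][3] = 80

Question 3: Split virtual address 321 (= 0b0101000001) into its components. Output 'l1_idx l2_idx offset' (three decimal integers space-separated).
Answer: 2 4 1

Derivation:
vaddr = 321 = 0b0101000001
  top 3 bits -> l1_idx = 2
  next 3 bits -> l2_idx = 4
  bottom 4 bits -> offset = 1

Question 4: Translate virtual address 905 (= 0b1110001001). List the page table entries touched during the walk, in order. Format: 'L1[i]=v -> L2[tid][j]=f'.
vaddr = 905 = 0b1110001001
Split: l1_idx=7, l2_idx=0, offset=9

Answer: L1[7]=1 -> L2[1][0]=8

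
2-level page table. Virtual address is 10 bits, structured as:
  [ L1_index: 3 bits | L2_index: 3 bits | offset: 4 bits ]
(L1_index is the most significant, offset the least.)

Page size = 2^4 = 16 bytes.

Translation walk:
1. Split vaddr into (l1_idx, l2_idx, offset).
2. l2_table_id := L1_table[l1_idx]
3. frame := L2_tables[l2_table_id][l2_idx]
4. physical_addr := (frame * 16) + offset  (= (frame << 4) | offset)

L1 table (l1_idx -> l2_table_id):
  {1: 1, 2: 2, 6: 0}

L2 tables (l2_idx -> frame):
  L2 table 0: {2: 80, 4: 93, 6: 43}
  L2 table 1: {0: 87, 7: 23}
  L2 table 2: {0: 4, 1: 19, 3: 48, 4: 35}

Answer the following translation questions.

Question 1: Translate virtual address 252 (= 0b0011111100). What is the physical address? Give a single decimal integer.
vaddr = 252 = 0b0011111100
Split: l1_idx=1, l2_idx=7, offset=12
L1[1] = 1
L2[1][7] = 23
paddr = 23 * 16 + 12 = 380

Answer: 380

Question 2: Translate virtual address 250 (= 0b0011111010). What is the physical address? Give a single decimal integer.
Answer: 378

Derivation:
vaddr = 250 = 0b0011111010
Split: l1_idx=1, l2_idx=7, offset=10
L1[1] = 1
L2[1][7] = 23
paddr = 23 * 16 + 10 = 378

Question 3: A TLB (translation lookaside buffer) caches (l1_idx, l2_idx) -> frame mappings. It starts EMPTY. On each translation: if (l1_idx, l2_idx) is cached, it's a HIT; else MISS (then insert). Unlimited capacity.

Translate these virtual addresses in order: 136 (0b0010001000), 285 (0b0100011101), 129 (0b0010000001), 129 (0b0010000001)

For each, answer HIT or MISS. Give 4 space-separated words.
vaddr=136: (1,0) not in TLB -> MISS, insert
vaddr=285: (2,1) not in TLB -> MISS, insert
vaddr=129: (1,0) in TLB -> HIT
vaddr=129: (1,0) in TLB -> HIT

Answer: MISS MISS HIT HIT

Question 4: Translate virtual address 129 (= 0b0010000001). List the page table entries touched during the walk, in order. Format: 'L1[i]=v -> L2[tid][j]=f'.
vaddr = 129 = 0b0010000001
Split: l1_idx=1, l2_idx=0, offset=1

Answer: L1[1]=1 -> L2[1][0]=87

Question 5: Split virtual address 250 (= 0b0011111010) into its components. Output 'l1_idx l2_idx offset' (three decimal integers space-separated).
vaddr = 250 = 0b0011111010
  top 3 bits -> l1_idx = 1
  next 3 bits -> l2_idx = 7
  bottom 4 bits -> offset = 10

Answer: 1 7 10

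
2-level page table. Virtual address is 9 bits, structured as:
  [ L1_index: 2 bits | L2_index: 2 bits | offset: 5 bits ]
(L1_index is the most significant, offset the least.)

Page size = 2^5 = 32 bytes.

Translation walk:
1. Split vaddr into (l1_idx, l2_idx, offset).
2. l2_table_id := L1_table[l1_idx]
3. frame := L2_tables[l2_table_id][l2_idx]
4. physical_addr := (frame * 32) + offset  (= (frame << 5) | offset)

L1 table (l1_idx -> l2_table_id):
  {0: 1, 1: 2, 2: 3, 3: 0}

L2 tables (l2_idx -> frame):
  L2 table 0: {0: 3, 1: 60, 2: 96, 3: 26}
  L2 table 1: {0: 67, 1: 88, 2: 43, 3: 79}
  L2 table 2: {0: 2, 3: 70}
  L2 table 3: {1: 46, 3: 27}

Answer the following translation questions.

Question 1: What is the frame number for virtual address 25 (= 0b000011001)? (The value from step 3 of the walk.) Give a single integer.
vaddr = 25: l1_idx=0, l2_idx=0
L1[0] = 1; L2[1][0] = 67

Answer: 67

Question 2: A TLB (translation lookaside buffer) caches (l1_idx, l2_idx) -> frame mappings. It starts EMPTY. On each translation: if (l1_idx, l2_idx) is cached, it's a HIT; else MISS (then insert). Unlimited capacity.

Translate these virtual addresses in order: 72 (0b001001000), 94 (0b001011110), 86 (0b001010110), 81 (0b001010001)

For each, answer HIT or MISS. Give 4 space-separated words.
Answer: MISS HIT HIT HIT

Derivation:
vaddr=72: (0,2) not in TLB -> MISS, insert
vaddr=94: (0,2) in TLB -> HIT
vaddr=86: (0,2) in TLB -> HIT
vaddr=81: (0,2) in TLB -> HIT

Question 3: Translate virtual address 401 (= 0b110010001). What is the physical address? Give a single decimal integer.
Answer: 113

Derivation:
vaddr = 401 = 0b110010001
Split: l1_idx=3, l2_idx=0, offset=17
L1[3] = 0
L2[0][0] = 3
paddr = 3 * 32 + 17 = 113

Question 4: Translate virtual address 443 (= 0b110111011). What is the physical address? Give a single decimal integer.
Answer: 1947

Derivation:
vaddr = 443 = 0b110111011
Split: l1_idx=3, l2_idx=1, offset=27
L1[3] = 0
L2[0][1] = 60
paddr = 60 * 32 + 27 = 1947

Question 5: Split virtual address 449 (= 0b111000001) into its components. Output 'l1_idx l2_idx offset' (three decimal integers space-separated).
vaddr = 449 = 0b111000001
  top 2 bits -> l1_idx = 3
  next 2 bits -> l2_idx = 2
  bottom 5 bits -> offset = 1

Answer: 3 2 1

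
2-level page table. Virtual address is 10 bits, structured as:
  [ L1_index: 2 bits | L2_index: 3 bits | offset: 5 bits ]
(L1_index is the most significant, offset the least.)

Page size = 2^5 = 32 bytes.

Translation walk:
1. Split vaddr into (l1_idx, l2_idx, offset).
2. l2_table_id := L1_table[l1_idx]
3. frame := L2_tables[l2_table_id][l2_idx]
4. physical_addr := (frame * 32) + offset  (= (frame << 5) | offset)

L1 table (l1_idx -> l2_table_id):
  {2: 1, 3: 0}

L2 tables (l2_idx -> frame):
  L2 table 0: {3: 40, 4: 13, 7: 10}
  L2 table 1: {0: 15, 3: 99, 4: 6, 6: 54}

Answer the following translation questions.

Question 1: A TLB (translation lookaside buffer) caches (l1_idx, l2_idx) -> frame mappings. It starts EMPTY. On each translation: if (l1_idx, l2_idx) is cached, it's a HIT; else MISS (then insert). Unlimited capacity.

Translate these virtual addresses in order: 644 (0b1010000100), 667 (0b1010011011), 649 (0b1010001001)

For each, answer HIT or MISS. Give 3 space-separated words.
vaddr=644: (2,4) not in TLB -> MISS, insert
vaddr=667: (2,4) in TLB -> HIT
vaddr=649: (2,4) in TLB -> HIT

Answer: MISS HIT HIT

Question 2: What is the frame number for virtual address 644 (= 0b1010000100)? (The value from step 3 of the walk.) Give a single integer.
vaddr = 644: l1_idx=2, l2_idx=4
L1[2] = 1; L2[1][4] = 6

Answer: 6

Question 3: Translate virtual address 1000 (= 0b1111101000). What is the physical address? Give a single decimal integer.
vaddr = 1000 = 0b1111101000
Split: l1_idx=3, l2_idx=7, offset=8
L1[3] = 0
L2[0][7] = 10
paddr = 10 * 32 + 8 = 328

Answer: 328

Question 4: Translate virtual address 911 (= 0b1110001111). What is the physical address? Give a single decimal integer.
Answer: 431

Derivation:
vaddr = 911 = 0b1110001111
Split: l1_idx=3, l2_idx=4, offset=15
L1[3] = 0
L2[0][4] = 13
paddr = 13 * 32 + 15 = 431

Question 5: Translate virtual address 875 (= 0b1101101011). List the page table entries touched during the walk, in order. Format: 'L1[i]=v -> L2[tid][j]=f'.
Answer: L1[3]=0 -> L2[0][3]=40

Derivation:
vaddr = 875 = 0b1101101011
Split: l1_idx=3, l2_idx=3, offset=11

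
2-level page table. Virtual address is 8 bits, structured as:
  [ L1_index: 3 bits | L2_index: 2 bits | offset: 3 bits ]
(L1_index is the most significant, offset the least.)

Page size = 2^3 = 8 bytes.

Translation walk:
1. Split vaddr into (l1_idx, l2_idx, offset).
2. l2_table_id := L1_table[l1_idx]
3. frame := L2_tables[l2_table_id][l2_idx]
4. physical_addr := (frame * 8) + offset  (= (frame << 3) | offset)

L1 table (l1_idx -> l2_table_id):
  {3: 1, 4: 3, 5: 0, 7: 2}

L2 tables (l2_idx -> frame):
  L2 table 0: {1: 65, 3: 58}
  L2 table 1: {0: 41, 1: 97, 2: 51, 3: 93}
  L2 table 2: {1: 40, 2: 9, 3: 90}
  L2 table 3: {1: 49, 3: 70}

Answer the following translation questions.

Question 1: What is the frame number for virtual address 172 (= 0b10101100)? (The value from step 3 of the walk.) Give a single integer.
vaddr = 172: l1_idx=5, l2_idx=1
L1[5] = 0; L2[0][1] = 65

Answer: 65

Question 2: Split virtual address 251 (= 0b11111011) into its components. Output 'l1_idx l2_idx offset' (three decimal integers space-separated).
vaddr = 251 = 0b11111011
  top 3 bits -> l1_idx = 7
  next 2 bits -> l2_idx = 3
  bottom 3 bits -> offset = 3

Answer: 7 3 3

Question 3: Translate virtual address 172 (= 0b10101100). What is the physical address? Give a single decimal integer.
Answer: 524

Derivation:
vaddr = 172 = 0b10101100
Split: l1_idx=5, l2_idx=1, offset=4
L1[5] = 0
L2[0][1] = 65
paddr = 65 * 8 + 4 = 524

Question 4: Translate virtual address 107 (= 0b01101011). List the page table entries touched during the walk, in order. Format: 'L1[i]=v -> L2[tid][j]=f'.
vaddr = 107 = 0b01101011
Split: l1_idx=3, l2_idx=1, offset=3

Answer: L1[3]=1 -> L2[1][1]=97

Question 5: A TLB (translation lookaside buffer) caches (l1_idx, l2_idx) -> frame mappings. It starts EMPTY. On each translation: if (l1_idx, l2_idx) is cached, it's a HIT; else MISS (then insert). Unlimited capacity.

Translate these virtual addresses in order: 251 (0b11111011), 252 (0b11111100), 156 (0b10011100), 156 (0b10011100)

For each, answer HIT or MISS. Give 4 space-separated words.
vaddr=251: (7,3) not in TLB -> MISS, insert
vaddr=252: (7,3) in TLB -> HIT
vaddr=156: (4,3) not in TLB -> MISS, insert
vaddr=156: (4,3) in TLB -> HIT

Answer: MISS HIT MISS HIT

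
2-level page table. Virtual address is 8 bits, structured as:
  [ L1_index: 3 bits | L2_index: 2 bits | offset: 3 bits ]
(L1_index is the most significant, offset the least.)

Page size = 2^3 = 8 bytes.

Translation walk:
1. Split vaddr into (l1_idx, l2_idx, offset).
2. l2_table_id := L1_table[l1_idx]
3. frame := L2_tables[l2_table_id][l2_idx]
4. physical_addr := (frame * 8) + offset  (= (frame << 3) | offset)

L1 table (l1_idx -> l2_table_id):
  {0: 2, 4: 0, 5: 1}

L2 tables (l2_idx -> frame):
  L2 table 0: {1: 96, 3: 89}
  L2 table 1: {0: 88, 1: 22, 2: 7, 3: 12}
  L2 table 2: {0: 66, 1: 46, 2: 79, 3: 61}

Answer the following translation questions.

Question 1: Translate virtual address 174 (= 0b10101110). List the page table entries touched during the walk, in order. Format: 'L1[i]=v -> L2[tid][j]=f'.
vaddr = 174 = 0b10101110
Split: l1_idx=5, l2_idx=1, offset=6

Answer: L1[5]=1 -> L2[1][1]=22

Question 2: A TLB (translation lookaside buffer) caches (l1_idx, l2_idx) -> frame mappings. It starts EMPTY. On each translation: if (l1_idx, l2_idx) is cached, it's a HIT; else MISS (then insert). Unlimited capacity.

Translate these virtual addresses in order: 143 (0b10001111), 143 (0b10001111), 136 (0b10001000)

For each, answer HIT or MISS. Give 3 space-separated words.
Answer: MISS HIT HIT

Derivation:
vaddr=143: (4,1) not in TLB -> MISS, insert
vaddr=143: (4,1) in TLB -> HIT
vaddr=136: (4,1) in TLB -> HIT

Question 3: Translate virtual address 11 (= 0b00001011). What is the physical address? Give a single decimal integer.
Answer: 371

Derivation:
vaddr = 11 = 0b00001011
Split: l1_idx=0, l2_idx=1, offset=3
L1[0] = 2
L2[2][1] = 46
paddr = 46 * 8 + 3 = 371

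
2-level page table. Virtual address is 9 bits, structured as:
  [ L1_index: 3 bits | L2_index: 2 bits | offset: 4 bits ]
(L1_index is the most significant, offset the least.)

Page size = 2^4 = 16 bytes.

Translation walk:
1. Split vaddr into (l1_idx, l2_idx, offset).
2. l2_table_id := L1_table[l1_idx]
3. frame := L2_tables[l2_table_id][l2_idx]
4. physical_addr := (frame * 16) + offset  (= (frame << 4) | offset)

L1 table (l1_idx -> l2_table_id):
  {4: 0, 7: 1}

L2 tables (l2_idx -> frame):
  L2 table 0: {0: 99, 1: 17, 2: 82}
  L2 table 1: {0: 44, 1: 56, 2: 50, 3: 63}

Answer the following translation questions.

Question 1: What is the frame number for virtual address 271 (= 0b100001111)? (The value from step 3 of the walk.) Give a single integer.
Answer: 99

Derivation:
vaddr = 271: l1_idx=4, l2_idx=0
L1[4] = 0; L2[0][0] = 99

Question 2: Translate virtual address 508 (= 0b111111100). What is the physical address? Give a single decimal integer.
vaddr = 508 = 0b111111100
Split: l1_idx=7, l2_idx=3, offset=12
L1[7] = 1
L2[1][3] = 63
paddr = 63 * 16 + 12 = 1020

Answer: 1020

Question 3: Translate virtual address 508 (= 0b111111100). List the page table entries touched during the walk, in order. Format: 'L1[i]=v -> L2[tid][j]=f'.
vaddr = 508 = 0b111111100
Split: l1_idx=7, l2_idx=3, offset=12

Answer: L1[7]=1 -> L2[1][3]=63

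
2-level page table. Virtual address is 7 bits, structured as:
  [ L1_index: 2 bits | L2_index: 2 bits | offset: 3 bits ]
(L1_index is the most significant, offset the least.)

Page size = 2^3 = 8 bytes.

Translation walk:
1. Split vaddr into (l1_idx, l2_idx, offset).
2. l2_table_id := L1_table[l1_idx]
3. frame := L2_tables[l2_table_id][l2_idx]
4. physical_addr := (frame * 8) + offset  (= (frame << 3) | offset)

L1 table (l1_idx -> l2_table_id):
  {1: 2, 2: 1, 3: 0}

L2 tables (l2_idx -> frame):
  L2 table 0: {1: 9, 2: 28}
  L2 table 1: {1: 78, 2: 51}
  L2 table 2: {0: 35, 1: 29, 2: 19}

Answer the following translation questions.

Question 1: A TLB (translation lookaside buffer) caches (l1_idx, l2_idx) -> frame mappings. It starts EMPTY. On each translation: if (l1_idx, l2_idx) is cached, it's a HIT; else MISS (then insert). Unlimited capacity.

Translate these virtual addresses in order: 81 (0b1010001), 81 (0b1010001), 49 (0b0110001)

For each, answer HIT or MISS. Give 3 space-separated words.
Answer: MISS HIT MISS

Derivation:
vaddr=81: (2,2) not in TLB -> MISS, insert
vaddr=81: (2,2) in TLB -> HIT
vaddr=49: (1,2) not in TLB -> MISS, insert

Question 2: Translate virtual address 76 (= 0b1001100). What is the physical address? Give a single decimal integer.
vaddr = 76 = 0b1001100
Split: l1_idx=2, l2_idx=1, offset=4
L1[2] = 1
L2[1][1] = 78
paddr = 78 * 8 + 4 = 628

Answer: 628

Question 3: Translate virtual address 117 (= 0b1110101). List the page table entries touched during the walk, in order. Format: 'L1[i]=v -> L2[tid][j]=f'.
vaddr = 117 = 0b1110101
Split: l1_idx=3, l2_idx=2, offset=5

Answer: L1[3]=0 -> L2[0][2]=28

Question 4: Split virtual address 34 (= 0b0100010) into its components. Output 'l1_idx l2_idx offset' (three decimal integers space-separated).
vaddr = 34 = 0b0100010
  top 2 bits -> l1_idx = 1
  next 2 bits -> l2_idx = 0
  bottom 3 bits -> offset = 2

Answer: 1 0 2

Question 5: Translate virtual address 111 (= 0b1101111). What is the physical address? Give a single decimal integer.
vaddr = 111 = 0b1101111
Split: l1_idx=3, l2_idx=1, offset=7
L1[3] = 0
L2[0][1] = 9
paddr = 9 * 8 + 7 = 79

Answer: 79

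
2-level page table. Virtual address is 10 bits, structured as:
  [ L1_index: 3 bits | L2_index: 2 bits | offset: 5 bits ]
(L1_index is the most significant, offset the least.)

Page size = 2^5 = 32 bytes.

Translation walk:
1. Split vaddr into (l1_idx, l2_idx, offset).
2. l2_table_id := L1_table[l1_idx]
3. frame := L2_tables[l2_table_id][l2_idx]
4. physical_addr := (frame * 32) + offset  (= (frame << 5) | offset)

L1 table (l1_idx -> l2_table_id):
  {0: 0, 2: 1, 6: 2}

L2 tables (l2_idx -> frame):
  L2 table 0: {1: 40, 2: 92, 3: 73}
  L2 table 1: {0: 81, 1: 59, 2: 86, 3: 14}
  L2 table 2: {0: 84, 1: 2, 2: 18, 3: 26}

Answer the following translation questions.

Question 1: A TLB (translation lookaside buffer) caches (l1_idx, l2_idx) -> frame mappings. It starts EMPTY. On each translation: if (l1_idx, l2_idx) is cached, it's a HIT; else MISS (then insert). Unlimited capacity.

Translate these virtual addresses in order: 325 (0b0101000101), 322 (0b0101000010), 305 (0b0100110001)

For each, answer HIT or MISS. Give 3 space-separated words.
Answer: MISS HIT MISS

Derivation:
vaddr=325: (2,2) not in TLB -> MISS, insert
vaddr=322: (2,2) in TLB -> HIT
vaddr=305: (2,1) not in TLB -> MISS, insert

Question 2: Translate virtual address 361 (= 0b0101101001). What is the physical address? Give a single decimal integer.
Answer: 457

Derivation:
vaddr = 361 = 0b0101101001
Split: l1_idx=2, l2_idx=3, offset=9
L1[2] = 1
L2[1][3] = 14
paddr = 14 * 32 + 9 = 457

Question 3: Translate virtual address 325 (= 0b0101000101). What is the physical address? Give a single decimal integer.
vaddr = 325 = 0b0101000101
Split: l1_idx=2, l2_idx=2, offset=5
L1[2] = 1
L2[1][2] = 86
paddr = 86 * 32 + 5 = 2757

Answer: 2757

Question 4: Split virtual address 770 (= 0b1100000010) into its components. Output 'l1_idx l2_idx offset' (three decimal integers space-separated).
vaddr = 770 = 0b1100000010
  top 3 bits -> l1_idx = 6
  next 2 bits -> l2_idx = 0
  bottom 5 bits -> offset = 2

Answer: 6 0 2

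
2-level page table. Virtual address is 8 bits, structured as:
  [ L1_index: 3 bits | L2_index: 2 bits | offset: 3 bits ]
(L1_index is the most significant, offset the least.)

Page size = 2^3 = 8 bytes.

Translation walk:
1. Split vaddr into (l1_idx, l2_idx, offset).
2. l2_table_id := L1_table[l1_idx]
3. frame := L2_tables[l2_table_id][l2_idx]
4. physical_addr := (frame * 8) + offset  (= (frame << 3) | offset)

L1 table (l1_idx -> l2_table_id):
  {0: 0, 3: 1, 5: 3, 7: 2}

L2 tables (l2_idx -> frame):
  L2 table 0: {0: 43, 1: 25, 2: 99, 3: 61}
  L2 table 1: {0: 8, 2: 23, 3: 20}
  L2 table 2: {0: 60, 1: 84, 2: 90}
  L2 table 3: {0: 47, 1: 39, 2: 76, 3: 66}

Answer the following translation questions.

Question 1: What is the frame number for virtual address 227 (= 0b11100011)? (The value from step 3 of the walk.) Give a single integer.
vaddr = 227: l1_idx=7, l2_idx=0
L1[7] = 2; L2[2][0] = 60

Answer: 60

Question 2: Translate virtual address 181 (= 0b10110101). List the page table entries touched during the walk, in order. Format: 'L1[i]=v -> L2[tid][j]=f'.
vaddr = 181 = 0b10110101
Split: l1_idx=5, l2_idx=2, offset=5

Answer: L1[5]=3 -> L2[3][2]=76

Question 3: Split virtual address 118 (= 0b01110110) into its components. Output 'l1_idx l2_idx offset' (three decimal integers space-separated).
Answer: 3 2 6

Derivation:
vaddr = 118 = 0b01110110
  top 3 bits -> l1_idx = 3
  next 2 bits -> l2_idx = 2
  bottom 3 bits -> offset = 6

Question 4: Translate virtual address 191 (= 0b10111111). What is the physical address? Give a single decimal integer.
Answer: 535

Derivation:
vaddr = 191 = 0b10111111
Split: l1_idx=5, l2_idx=3, offset=7
L1[5] = 3
L2[3][3] = 66
paddr = 66 * 8 + 7 = 535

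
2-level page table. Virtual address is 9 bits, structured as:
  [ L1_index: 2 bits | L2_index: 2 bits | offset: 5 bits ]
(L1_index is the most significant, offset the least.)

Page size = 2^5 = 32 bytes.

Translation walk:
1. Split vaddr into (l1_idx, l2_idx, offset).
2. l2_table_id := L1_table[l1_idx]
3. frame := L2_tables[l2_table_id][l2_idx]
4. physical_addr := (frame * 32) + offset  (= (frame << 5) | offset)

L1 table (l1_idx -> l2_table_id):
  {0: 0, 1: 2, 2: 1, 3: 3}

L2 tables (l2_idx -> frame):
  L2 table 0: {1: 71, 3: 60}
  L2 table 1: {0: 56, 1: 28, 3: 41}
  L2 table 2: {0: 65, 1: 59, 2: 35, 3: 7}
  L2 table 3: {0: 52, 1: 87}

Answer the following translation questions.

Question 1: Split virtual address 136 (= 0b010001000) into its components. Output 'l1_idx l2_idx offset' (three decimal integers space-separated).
vaddr = 136 = 0b010001000
  top 2 bits -> l1_idx = 1
  next 2 bits -> l2_idx = 0
  bottom 5 bits -> offset = 8

Answer: 1 0 8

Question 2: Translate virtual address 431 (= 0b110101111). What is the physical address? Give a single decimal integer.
vaddr = 431 = 0b110101111
Split: l1_idx=3, l2_idx=1, offset=15
L1[3] = 3
L2[3][1] = 87
paddr = 87 * 32 + 15 = 2799

Answer: 2799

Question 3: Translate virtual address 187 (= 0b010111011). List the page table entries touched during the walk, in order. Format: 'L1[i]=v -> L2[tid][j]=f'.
Answer: L1[1]=2 -> L2[2][1]=59

Derivation:
vaddr = 187 = 0b010111011
Split: l1_idx=1, l2_idx=1, offset=27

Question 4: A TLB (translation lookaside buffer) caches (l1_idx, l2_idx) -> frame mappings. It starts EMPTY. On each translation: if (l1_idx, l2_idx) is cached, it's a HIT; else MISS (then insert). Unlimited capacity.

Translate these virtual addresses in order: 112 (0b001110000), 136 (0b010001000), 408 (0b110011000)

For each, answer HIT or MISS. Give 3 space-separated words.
Answer: MISS MISS MISS

Derivation:
vaddr=112: (0,3) not in TLB -> MISS, insert
vaddr=136: (1,0) not in TLB -> MISS, insert
vaddr=408: (3,0) not in TLB -> MISS, insert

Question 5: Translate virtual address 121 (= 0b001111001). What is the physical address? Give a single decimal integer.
Answer: 1945

Derivation:
vaddr = 121 = 0b001111001
Split: l1_idx=0, l2_idx=3, offset=25
L1[0] = 0
L2[0][3] = 60
paddr = 60 * 32 + 25 = 1945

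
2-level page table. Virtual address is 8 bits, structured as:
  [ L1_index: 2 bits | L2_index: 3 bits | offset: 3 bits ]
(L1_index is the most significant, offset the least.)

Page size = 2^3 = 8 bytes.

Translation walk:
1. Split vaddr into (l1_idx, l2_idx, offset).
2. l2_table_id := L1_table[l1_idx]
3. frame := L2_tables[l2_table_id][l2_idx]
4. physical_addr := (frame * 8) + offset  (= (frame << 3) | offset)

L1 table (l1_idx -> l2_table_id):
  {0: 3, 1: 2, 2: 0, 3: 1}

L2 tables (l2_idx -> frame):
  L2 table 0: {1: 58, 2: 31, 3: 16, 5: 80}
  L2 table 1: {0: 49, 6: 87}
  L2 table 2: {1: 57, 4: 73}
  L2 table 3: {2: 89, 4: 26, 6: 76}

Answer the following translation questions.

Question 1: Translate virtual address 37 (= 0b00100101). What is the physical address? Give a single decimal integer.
vaddr = 37 = 0b00100101
Split: l1_idx=0, l2_idx=4, offset=5
L1[0] = 3
L2[3][4] = 26
paddr = 26 * 8 + 5 = 213

Answer: 213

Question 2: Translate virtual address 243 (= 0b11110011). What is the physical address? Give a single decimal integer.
Answer: 699

Derivation:
vaddr = 243 = 0b11110011
Split: l1_idx=3, l2_idx=6, offset=3
L1[3] = 1
L2[1][6] = 87
paddr = 87 * 8 + 3 = 699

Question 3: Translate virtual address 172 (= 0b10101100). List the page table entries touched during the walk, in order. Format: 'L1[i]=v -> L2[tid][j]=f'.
Answer: L1[2]=0 -> L2[0][5]=80

Derivation:
vaddr = 172 = 0b10101100
Split: l1_idx=2, l2_idx=5, offset=4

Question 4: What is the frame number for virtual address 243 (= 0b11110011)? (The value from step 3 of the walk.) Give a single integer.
Answer: 87

Derivation:
vaddr = 243: l1_idx=3, l2_idx=6
L1[3] = 1; L2[1][6] = 87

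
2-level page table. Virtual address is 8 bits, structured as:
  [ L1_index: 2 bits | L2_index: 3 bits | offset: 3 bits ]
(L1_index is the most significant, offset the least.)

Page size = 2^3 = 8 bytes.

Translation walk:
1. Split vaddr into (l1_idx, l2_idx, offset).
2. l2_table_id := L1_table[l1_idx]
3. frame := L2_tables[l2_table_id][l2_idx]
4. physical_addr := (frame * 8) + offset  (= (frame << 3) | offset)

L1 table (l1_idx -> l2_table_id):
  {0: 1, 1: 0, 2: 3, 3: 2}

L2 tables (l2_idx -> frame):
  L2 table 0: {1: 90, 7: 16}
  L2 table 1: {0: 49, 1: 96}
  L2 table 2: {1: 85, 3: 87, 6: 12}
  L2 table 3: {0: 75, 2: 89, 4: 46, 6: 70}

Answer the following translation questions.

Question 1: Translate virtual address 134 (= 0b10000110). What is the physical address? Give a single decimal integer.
vaddr = 134 = 0b10000110
Split: l1_idx=2, l2_idx=0, offset=6
L1[2] = 3
L2[3][0] = 75
paddr = 75 * 8 + 6 = 606

Answer: 606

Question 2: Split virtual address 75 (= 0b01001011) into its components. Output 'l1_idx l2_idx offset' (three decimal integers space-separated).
Answer: 1 1 3

Derivation:
vaddr = 75 = 0b01001011
  top 2 bits -> l1_idx = 1
  next 3 bits -> l2_idx = 1
  bottom 3 bits -> offset = 3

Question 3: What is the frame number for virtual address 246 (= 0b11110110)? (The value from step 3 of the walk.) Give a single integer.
vaddr = 246: l1_idx=3, l2_idx=6
L1[3] = 2; L2[2][6] = 12

Answer: 12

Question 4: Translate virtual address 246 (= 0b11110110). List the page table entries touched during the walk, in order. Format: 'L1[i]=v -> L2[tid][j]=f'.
Answer: L1[3]=2 -> L2[2][6]=12

Derivation:
vaddr = 246 = 0b11110110
Split: l1_idx=3, l2_idx=6, offset=6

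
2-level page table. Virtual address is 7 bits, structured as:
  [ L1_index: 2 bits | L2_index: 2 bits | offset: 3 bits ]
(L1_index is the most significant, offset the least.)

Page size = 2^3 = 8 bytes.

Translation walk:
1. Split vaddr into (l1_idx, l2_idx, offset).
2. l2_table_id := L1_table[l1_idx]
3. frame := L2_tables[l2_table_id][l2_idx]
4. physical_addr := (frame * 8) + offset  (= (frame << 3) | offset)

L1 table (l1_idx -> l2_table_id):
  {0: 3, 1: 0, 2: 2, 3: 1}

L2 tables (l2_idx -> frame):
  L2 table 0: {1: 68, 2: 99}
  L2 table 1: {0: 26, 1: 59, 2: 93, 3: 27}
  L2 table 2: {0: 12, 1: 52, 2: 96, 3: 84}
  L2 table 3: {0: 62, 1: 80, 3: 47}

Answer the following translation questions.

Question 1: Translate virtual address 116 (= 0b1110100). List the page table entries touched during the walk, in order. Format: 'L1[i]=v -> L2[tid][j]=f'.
Answer: L1[3]=1 -> L2[1][2]=93

Derivation:
vaddr = 116 = 0b1110100
Split: l1_idx=3, l2_idx=2, offset=4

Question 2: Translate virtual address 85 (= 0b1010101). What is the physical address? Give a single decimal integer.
Answer: 773

Derivation:
vaddr = 85 = 0b1010101
Split: l1_idx=2, l2_idx=2, offset=5
L1[2] = 2
L2[2][2] = 96
paddr = 96 * 8 + 5 = 773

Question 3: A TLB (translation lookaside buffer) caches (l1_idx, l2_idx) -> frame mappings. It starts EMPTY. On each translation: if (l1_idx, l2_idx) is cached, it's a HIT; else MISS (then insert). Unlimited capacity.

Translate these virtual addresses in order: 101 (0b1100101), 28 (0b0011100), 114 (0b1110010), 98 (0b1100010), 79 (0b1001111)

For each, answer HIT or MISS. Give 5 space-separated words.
vaddr=101: (3,0) not in TLB -> MISS, insert
vaddr=28: (0,3) not in TLB -> MISS, insert
vaddr=114: (3,2) not in TLB -> MISS, insert
vaddr=98: (3,0) in TLB -> HIT
vaddr=79: (2,1) not in TLB -> MISS, insert

Answer: MISS MISS MISS HIT MISS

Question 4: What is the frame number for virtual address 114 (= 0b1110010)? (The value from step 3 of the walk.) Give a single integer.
vaddr = 114: l1_idx=3, l2_idx=2
L1[3] = 1; L2[1][2] = 93

Answer: 93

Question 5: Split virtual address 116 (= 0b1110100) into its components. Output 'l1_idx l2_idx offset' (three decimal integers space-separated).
Answer: 3 2 4

Derivation:
vaddr = 116 = 0b1110100
  top 2 bits -> l1_idx = 3
  next 2 bits -> l2_idx = 2
  bottom 3 bits -> offset = 4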